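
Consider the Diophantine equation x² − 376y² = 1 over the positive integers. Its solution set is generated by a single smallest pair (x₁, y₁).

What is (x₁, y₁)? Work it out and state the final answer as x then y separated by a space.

√376 → a₀=19, period (2,1,1,3,1,…,1,2,38); ℓ=16 even so k=15
i=0: a=19 ⇒ p=19, q=1
…
i=5: a=1 ⇒ p=446, q=23
i=6: a=2 ⇒ p=1241, q=64
…
i=14: a=1 ⇒ p=837427, q=43187
i=15: a=2 ⇒ p=2143295, q=110532
→ (2143295, 110532).  Check: 2143295²=4593713457025, 376·110532²=4593713457024, difference 1.

2143295 110532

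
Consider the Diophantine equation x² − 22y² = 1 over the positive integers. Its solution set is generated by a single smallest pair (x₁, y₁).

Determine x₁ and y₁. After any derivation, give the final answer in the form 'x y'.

197 42

√22 → a₀=4, period (1,2,4,2,1,8); ℓ=6 even so k=5
a_0=4:  p_0=4·1+0=4,  q_0=4·0+1=1
…
a_4=2:  p_4=2·61+14=136,  q_4=2·13+3=29
a_5=1:  p_5=1·136+61=197,  q_5=1·29+13=42
→ (197, 42).  Check: 197²=38809, 22·42²=38808, difference 1.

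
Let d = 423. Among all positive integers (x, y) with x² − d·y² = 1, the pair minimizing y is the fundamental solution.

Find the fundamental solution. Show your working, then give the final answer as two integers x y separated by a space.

√423 = [20; 1,1,3,4,3,1,1,40, …], period ℓ=8 (even) → k=7
step 0: (20, 1)  from 20·(1,0) + (0,1)
step 1: (21, 1)  from 1·(20,1) + (1,0)
…
step 4: (617, 30)  from 4·(144,7) + (41,2)
…
step 6: (2612, 127)  from 1·(1995,97) + (617,30)
step 7: (4607, 224)  from 1·(2612,127) + (1995,97)
fundamental: x₁=4607, y₁=224  (since 21224449 − 423·50176 = 1)

4607 224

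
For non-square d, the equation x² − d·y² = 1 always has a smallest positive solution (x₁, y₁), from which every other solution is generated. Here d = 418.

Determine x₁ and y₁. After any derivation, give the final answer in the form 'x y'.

√418 → a₀=20, period (2,4,20,4,2,40); ℓ=6 even so k=5
i=0: a=20 ⇒ p=20, q=1
…
i=3: a=20 ⇒ p=3721, q=182
i=4: a=4 ⇒ p=15068, q=737
i=5: a=2 ⇒ p=33857, q=1656
(x₁, y₁) = (33857, 1656);  33857² − 418·1656² = 1 ✓

33857 1656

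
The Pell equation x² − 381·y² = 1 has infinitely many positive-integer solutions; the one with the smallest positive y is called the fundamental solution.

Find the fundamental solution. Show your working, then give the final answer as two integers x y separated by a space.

1015 52

√381 → a₀=19, period (1,1,12,1,1,38); ℓ=6 even so k=5
step 0: (19, 1)  from 19·(1,0) + (0,1)
step 1: (20, 1)  from 1·(19,1) + (1,0)
…
step 4: (527, 27)  from 1·(488,25) + (39,2)
step 5: (1015, 52)  from 1·(527,27) + (488,25)
(x₁, y₁) = (1015, 52);  1015² − 381·52² = 1 ✓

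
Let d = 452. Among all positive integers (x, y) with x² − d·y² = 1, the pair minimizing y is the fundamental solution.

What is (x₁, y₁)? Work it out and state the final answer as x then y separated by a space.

1204353 56648

d=452: √d = [21; 3,1,5,3,10,3,5,1,3,42] (ℓ=10, even), read p_9/q_9
i=0: a=21 ⇒ p=21, q=1
i=1: a=3 ⇒ p=64, q=3
i=2: a=1 ⇒ p=85, q=4
…
i=4: a=3 ⇒ p=1552, q=73
…
i=6: a=3 ⇒ p=49579, q=2332
…
i=8: a=1 ⇒ p=313483, q=14745
i=9: a=3 ⇒ p=1204353, q=56648
→ (1204353, 56648).  Check: 1204353²=1450466148609, 452·56648²=1450466148608, difference 1.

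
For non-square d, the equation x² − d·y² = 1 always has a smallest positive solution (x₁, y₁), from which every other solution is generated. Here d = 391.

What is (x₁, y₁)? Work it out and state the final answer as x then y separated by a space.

√391 = [19; 1,3,2,2,1,…,3,1,38, …], period ℓ=16 (even) → k=15
a_0=19:  p_0=19·1+0=19,  q_0=19·0+1=1
a_1=1:  p_1=1·19+1=20,  q_1=1·1+0=1
a_2=3:  p_2=3·20+19=79,  q_2=3·1+1=4
a_3=2:  p_3=2·79+20=178,  q_3=2·4+1=9
a_4=2:  p_4=2·178+79=435,  q_4=2·9+4=22
…
a_6=1:  p_6=1·613+435=1048,  q_6=1·31+22=53
…
a_8=19:  p_8=19·2709+1048=52519,  q_8=19·137+53=2656
a_9=2:  p_9=2·52519+2709=107747,  q_9=2·2656+137=5449
a_10=1:  p_10=1·107747+52519=160266,  q_10=1·5449+2656=8105
a_11=1:  p_11=1·160266+107747=268013,  q_11=1·8105+5449=13554
a_12=2:  p_12=2·268013+160266=696292,  q_12=2·13554+8105=35213
a_13=2:  p_13=2·696292+268013=1660597,  q_13=2·35213+13554=83980
a_14=3:  p_14=3·1660597+696292=5678083,  q_14=3·83980+35213=287153
a_15=1:  p_15=1·5678083+1660597=7338680,  q_15=1·287153+83980=371133
(x₁, y₁) = (7338680, 371133);  7338680² − 391·371133² = 1 ✓

7338680 371133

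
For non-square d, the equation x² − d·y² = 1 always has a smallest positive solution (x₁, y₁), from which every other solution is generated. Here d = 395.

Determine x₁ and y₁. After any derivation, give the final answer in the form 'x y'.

d=395: √d = [19; 1,6,1,38] (ℓ=4, even), read p_3/q_3
step 0: (19, 1)  from 19·(1,0) + (0,1)
…
step 2: (139, 7)  from 6·(20,1) + (19,1)
step 3: (159, 8)  from 1·(139,7) + (20,1)
(x₁, y₁) = (159, 8);  159² − 395·8² = 1 ✓

159 8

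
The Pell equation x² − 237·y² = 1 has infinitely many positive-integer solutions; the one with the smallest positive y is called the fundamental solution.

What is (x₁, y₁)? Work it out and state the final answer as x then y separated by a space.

228151 14820

√237 → a₀=15, period (2,1,1,7,10,7,1,1,2,30); ℓ=10 even so k=9
step 0: (15, 1)  from 15·(1,0) + (0,1)
…
step 3: (77, 5)  from 1·(46,3) + (31,2)
step 4: (585, 38)  from 7·(77,5) + (46,3)
…
step 6: (42074, 2733)  from 7·(5927,385) + (585,38)
…
step 8: (90075, 5851)  from 1·(48001,3118) + (42074,2733)
step 9: (228151, 14820)  from 2·(90075,5851) + (48001,3118)
→ (228151, 14820).  Check: 228151²=52052878801, 237·14820²=52052878800, difference 1.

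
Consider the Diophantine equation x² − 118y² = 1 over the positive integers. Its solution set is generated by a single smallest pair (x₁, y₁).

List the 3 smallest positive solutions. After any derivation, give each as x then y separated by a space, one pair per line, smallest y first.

306917 28254
188396089777 17343265836
115643925371868101 10645886241146970

[10; 1,6,3,2,10,2,3,6,1,20] for √118; ℓ=10 ⇒ convergent index 9
k=0  a_k=10  p_k/q_k = 10/1
k=1  a_k=1  p_k/q_k = 11/1
…
k=4  a_k=2  p_k/q_k = 554/51
k=5  a_k=10  p_k/q_k = 5779/532
k=6  a_k=2  p_k/q_k = 12112/1115
k=7  a_k=3  p_k/q_k = 42115/3877
k=8  a_k=6  p_k/q_k = 264802/24377
k=9  a_k=1  p_k/q_k = 306917/28254
→ (306917, 28254).  Check: 306917²=94198044889, 118·28254²=94198044888, difference 1.
n=2: (306917,28254)∘(306917,28254) = (306917·306917+118·28254·28254, 306917·28254+28254·306917) = (188396089777,17343265836)
n=3: (188396089777,17343265836)∘(306917,28254) = (306917·188396089777+118·28254·17343265836, 306917·17343265836+28254·188396089777) = (115643925371868101,10645886241146970)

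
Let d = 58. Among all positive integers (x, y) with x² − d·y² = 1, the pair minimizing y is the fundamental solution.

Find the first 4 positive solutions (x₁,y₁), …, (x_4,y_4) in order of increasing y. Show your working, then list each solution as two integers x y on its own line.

[7; 1,1,1,1,1,1,14] for √58; ℓ=7 ⇒ convergent index 13
k=0  a_k=7  p_k/q_k = 7/1
…
k=2  a_k=1  p_k/q_k = 15/2
…
k=4  a_k=1  p_k/q_k = 38/5
…
k=10  a_k=1  p_k/q_k = 4539/596
…
k=12  a_k=1  p_k/q_k = 12071/1585
k=13  a_k=1  p_k/q_k = 19603/2574
fundamental: x₁=19603, y₁=2574  (since 384277609 − 58·6625476 = 1)
(x_2, y_2) = (19603·19603 + 58·2574·2574, 19603·2574 + 2574·19603) = (768555217, 100916244)
(x_3, y_3) = (19603·768555217 + 58·2574·100916244, 19603·100916244 + 2574·768555217) = (30131975818099, 3956522259690)
(x_4, y_4) = (19603·30131975818099 + 58·2574·3956522259690, 19603·3956522259690 + 2574·30131975818099) = (1181354243155834177, 155119411612489896)

19603 2574
768555217 100916244
30131975818099 3956522259690
1181354243155834177 155119411612489896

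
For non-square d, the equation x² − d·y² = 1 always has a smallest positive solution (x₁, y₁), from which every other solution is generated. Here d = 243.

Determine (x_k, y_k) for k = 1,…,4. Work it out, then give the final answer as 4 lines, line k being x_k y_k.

√243 → a₀=15, period (1,1,2,3,15,3,2,1,1,30); ℓ=10 even so k=9
a_0=15:  p_0=15·1+0=15,  q_0=15·0+1=1
a_1=1:  p_1=1·15+1=16,  q_1=1·1+0=1
…
a_3=2:  p_3=2·31+16=78,  q_3=2·2+1=5
a_4=3:  p_4=3·78+31=265,  q_4=3·5+2=17
a_5=15:  p_5=15·265+78=4053,  q_5=15·17+5=260
a_6=3:  p_6=3·4053+265=12424,  q_6=3·260+17=797
…
a_8=1:  p_8=1·28901+12424=41325,  q_8=1·1854+797=2651
a_9=1:  p_9=1·41325+28901=70226,  q_9=1·2651+1854=4505
(x₁, y₁) = (70226, 4505);  70226² − 243·4505² = 1 ✓
n=2: (70226,4505)∘(70226,4505) = (70226·70226+243·4505·4505, 70226·4505+4505·70226) = (9863382151,632736260)
n=3: (9863382151,632736260)∘(70226,4505) = (70226·9863382151+243·4505·632736260, 70226·632736260+4505·9863382151) = (1385331749802026,88869073185015)
n=4: (1385331749802026,88869073185015)∘(70226,4505) = (70226·1385331749802026+243·4505·88869073185015, 70226·88869073185015+4505·1385331749802026) = (194572614913330773601,12481839066348990520)

70226 4505
9863382151 632736260
1385331749802026 88869073185015
194572614913330773601 12481839066348990520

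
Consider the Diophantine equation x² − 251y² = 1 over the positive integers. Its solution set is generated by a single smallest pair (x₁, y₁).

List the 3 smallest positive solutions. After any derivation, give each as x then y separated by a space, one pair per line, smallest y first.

3674890 231957
27009633024199 1704832919460
198514860608593651330 12530146894788486843

d=251: √d = [15; 1,5,2,1,2,…,5,1,30] (ℓ=14, even), read p_13/q_13
step 0: (15, 1)  from 15·(1,0) + (0,1)
…
step 2: (95, 6)  from 5·(16,1) + (15,1)
step 3: (206, 13)  from 2·(95,6) + (16,1)
step 4: (301, 19)  from 1·(206,13) + (95,6)
step 5: (808, 51)  from 2·(301,19) + (206,13)
step 6: (1917, 121)  from 2·(808,51) + (301,19)
step 7: (29563, 1866)  from 15·(1917,121) + (808,51)
…
step 9: (151649, 9572)  from 2·(61043,3853) + (29563,1866)
step 10: (212692, 13425)  from 1·(151649,9572) + (61043,3853)
…
step 12: (3097857, 195535)  from 5·(577033,36422) + (212692,13425)
step 13: (3674890, 231957)  from 1·(3097857,195535) + (577033,36422)
→ (3674890, 231957).  Check: 3674890²=13504816512100, 251·231957²=13504816512099, difference 1.
(3674890+231957√251)^2 = 27009633024199 + 1704832919460√251
(3674890+231957√251)^3 = 198514860608593651330 + 12530146894788486843√251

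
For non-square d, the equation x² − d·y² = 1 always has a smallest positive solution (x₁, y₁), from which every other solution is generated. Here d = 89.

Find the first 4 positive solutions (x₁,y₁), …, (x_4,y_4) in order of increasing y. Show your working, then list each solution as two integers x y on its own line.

500001 53000
500002000001 53000106000
500003000004500001 53000212000159000
500004000010000008000001 53000318000530000212000

[9; 2,3,3,2,18] for √89; ℓ=5 ⇒ convergent index 9
a_0=9:  p_0=9·1+0=9,  q_0=9·0+1=1
…
a_2=3:  p_2=3·19+9=66,  q_2=3·2+1=7
…
a_4=2:  p_4=2·217+66=500,  q_4=2·23+7=53
a_5=18:  p_5=18·500+217=9217,  q_5=18·53+23=977
a_6=2:  p_6=2·9217+500=18934,  q_6=2·977+53=2007
…
a_8=3:  p_8=3·66019+18934=216991,  q_8=3·6998+2007=23001
a_9=2:  p_9=2·216991+66019=500001,  q_9=2·23001+6998=53000
(x₁, y₁) = (500001, 53000);  500001² − 89·53000² = 1 ✓
k=2:  x_2 = 500001·500001+89·53000·53000 = 500002000001,  y_2 = 500001·53000+53000·500001 = 53000106000
k=3:  x_3 = 500001·500002000001+89·53000·53000106000 = 500003000004500001,  y_3 = 500001·53000106000+53000·500002000001 = 53000212000159000
k=4:  x_4 = 500001·500003000004500001+89·53000·53000212000159000 = 500004000010000008000001,  y_4 = 500001·53000212000159000+53000·500003000004500001 = 53000318000530000212000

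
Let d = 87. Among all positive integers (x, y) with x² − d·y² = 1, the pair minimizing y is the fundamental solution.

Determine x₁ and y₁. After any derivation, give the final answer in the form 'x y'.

28 3

d=87: √d = [9; 3,18] (ℓ=2, even), read p_1/q_1
i=0: a=9 ⇒ p=9, q=1
i=1: a=3 ⇒ p=28, q=3
fundamental: x₁=28, y₁=3  (since 784 − 87·9 = 1)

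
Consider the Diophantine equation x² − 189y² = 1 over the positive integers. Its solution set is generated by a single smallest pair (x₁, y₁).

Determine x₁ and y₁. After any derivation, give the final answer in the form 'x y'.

55 4

√189 → a₀=13, period (1,2,1,26); ℓ=4 even so k=3
a_0=13:  p_0=13·1+0=13,  q_0=13·0+1=1
…
a_2=2:  p_2=2·14+13=41,  q_2=2·1+1=3
a_3=1:  p_3=1·41+14=55,  q_3=1·3+1=4
(x₁, y₁) = (55, 4);  55² − 189·4² = 1 ✓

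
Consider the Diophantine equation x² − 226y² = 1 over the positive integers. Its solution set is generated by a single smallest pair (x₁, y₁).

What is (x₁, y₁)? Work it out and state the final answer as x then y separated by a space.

451 30

√226 = [15; 30, …], period ℓ=1 (odd) → k=1
i=0: a=15 ⇒ p=15, q=1
i=1: a=30 ⇒ p=451, q=30
→ (451, 30).  Check: 451²=203401, 226·30²=203400, difference 1.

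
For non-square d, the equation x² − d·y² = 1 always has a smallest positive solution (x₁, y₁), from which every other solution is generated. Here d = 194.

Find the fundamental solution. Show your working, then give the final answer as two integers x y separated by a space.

195 14

√194 = [13; 1,12,1,26, …], period ℓ=4 (even) → k=3
k=0  a_k=13  p_k/q_k = 13/1
k=1  a_k=1  p_k/q_k = 14/1
k=2  a_k=12  p_k/q_k = 181/13
k=3  a_k=1  p_k/q_k = 195/14
(x₁, y₁) = (195, 14);  195² − 194·14² = 1 ✓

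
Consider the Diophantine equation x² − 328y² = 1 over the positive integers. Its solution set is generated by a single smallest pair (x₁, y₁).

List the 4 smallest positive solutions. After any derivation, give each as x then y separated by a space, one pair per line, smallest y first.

163 9
53137 2934
17322499 956475
5647081537 311807916

√328 = [18; 9,36, …], period ℓ=2 (even) → k=1
step 0: (18, 1)  from 18·(1,0) + (0,1)
step 1: (163, 9)  from 9·(18,1) + (1,0)
→ (163, 9).  Check: 163²=26569, 328·9²=26568, difference 1.
n=2: (163,9)∘(163,9) = (163·163+328·9·9, 163·9+9·163) = (53137,2934)
n=3: (53137,2934)∘(163,9) = (163·53137+328·9·2934, 163·2934+9·53137) = (17322499,956475)
n=4: (17322499,956475)∘(163,9) = (163·17322499+328·9·956475, 163·956475+9·17322499) = (5647081537,311807916)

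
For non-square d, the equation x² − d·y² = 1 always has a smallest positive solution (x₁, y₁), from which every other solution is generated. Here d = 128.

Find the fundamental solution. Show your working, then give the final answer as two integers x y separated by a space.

577 51

[11; 3,5,3,22] for √128; ℓ=4 ⇒ convergent index 3
a_0=11:  p_0=11·1+0=11,  q_0=11·0+1=1
a_1=3:  p_1=3·11+1=34,  q_1=3·1+0=3
a_2=5:  p_2=5·34+11=181,  q_2=5·3+1=16
a_3=3:  p_3=3·181+34=577,  q_3=3·16+3=51
(x₁, y₁) = (577, 51);  577² − 128·51² = 1 ✓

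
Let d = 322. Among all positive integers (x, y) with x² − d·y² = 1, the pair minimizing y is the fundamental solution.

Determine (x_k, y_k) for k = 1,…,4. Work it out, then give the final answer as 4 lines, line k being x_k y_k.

d=322: √d = [17; 1,16,1,34] (ℓ=4, even), read p_3/q_3
step 0: (17, 1)  from 17·(1,0) + (0,1)
step 1: (18, 1)  from 1·(17,1) + (1,0)
step 2: (305, 17)  from 16·(18,1) + (17,1)
step 3: (323, 18)  from 1·(305,17) + (18,1)
fundamental: x₁=323, y₁=18  (since 104329 − 322·324 = 1)
(323+18√322)^2 = 208657 + 11628√322
(323+18√322)^3 = 134792099 + 7511670√322
(323+18√322)^4 = 87075487297 + 4852527192√322

323 18
208657 11628
134792099 7511670
87075487297 4852527192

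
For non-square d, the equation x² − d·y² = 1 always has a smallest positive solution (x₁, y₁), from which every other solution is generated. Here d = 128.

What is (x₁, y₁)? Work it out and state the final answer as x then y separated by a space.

577 51

√128 = [11; 3,5,3,22, …], period ℓ=4 (even) → k=3
k=0  a_k=11  p_k/q_k = 11/1
k=1  a_k=3  p_k/q_k = 34/3
k=2  a_k=5  p_k/q_k = 181/16
k=3  a_k=3  p_k/q_k = 577/51
→ (577, 51).  Check: 577²=332929, 128·51²=332928, difference 1.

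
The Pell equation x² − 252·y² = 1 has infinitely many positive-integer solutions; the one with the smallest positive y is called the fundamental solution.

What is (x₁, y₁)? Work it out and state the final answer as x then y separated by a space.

√252 → a₀=15, period (1,6,1,30); ℓ=4 even so k=3
a_0=15:  p_0=15·1+0=15,  q_0=15·0+1=1
…
a_2=6:  p_2=6·16+15=111,  q_2=6·1+1=7
a_3=1:  p_3=1·111+16=127,  q_3=1·7+1=8
fundamental: x₁=127, y₁=8  (since 16129 − 252·64 = 1)

127 8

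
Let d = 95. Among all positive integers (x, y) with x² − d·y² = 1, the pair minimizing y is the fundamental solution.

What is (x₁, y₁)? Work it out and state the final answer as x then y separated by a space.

39 4

d=95: √d = [9; 1,2,1,18] (ℓ=4, even), read p_3/q_3
step 0: (9, 1)  from 9·(1,0) + (0,1)
step 1: (10, 1)  from 1·(9,1) + (1,0)
step 2: (29, 3)  from 2·(10,1) + (9,1)
step 3: (39, 4)  from 1·(29,3) + (10,1)
→ (39, 4).  Check: 39²=1521, 95·4²=1520, difference 1.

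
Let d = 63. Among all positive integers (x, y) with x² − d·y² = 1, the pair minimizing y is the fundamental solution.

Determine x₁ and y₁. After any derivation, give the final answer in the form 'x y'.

8 1

[7; 1,14] for √63; ℓ=2 ⇒ convergent index 1
a_0=7:  p_0=7·1+0=7,  q_0=7·0+1=1
a_1=1:  p_1=1·7+1=8,  q_1=1·1+0=1
→ (8, 1).  Check: 8²=64, 63·1²=63, difference 1.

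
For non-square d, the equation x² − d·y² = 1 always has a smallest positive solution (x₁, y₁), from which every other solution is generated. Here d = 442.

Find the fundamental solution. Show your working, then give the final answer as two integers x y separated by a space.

√442 = [21; 42, …], period ℓ=1 (odd) → k=1
i=0: a=21 ⇒ p=21, q=1
i=1: a=42 ⇒ p=883, q=42
→ (883, 42).  Check: 883²=779689, 442·42²=779688, difference 1.

883 42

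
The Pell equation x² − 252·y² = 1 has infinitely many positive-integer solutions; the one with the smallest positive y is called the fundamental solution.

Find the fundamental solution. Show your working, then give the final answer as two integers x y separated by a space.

√252 = [15; 1,6,1,30, …], period ℓ=4 (even) → k=3
i=0: a=15 ⇒ p=15, q=1
…
i=2: a=6 ⇒ p=111, q=7
i=3: a=1 ⇒ p=127, q=8
fundamental: x₁=127, y₁=8  (since 16129 − 252·64 = 1)

127 8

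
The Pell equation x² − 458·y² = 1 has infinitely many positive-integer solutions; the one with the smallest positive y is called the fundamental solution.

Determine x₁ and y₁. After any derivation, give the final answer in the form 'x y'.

√458 = [21; 2,2,42, …], period ℓ=3 (odd) → k=5
i=0: a=21 ⇒ p=21, q=1
i=1: a=2 ⇒ p=43, q=2
i=2: a=2 ⇒ p=107, q=5
…
i=4: a=2 ⇒ p=9181, q=429
i=5: a=2 ⇒ p=22899, q=1070
→ (22899, 1070).  Check: 22899²=524364201, 458·1070²=524364200, difference 1.

22899 1070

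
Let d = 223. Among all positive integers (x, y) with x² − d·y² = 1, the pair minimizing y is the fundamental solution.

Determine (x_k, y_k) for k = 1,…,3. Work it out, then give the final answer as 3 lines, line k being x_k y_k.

d=223: √d = [14; 1,13,1,28] (ℓ=4, even), read p_3/q_3
step 0: (14, 1)  from 14·(1,0) + (0,1)
…
step 2: (209, 14)  from 13·(15,1) + (14,1)
step 3: (224, 15)  from 1·(209,14) + (15,1)
→ (224, 15).  Check: 224²=50176, 223·15²=50175, difference 1.
(224+15√223)^2 = 100351 + 6720√223
(224+15√223)^3 = 44957024 + 3010545√223

224 15
100351 6720
44957024 3010545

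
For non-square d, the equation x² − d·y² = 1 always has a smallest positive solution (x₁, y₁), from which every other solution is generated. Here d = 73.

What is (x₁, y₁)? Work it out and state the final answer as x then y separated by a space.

[8; 1,1,5,5,1,1,16] for √73; ℓ=7 ⇒ convergent index 13
a_0=8:  p_0=8·1+0=8,  q_0=8·0+1=1
…
a_4=5:  p_4=5·94+17=487,  q_4=5·11+2=57
…
a_8=1:  p_8=1·17669+1068=18737,  q_8=1·2068+125=2193
…
a_11=5:  p_11=5·200767+36406=1040241,  q_11=5·23498+4261=121751
a_12=1:  p_12=1·1040241+200767=1241008,  q_12=1·121751+23498=145249
a_13=1:  p_13=1·1241008+1040241=2281249,  q_13=1·145249+121751=267000
→ (2281249, 267000).  Check: 2281249²=5204097000001, 73·267000²=5204097000000, difference 1.

2281249 267000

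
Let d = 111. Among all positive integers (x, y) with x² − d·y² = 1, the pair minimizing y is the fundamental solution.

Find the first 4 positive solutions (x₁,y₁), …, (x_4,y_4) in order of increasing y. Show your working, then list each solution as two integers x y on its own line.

√111 = [10; 1,1,6,1,1,20, …], period ℓ=6 (even) → k=5
i=0: a=10 ⇒ p=10, q=1
i=1: a=1 ⇒ p=11, q=1
i=2: a=1 ⇒ p=21, q=2
i=3: a=6 ⇒ p=137, q=13
i=4: a=1 ⇒ p=158, q=15
i=5: a=1 ⇒ p=295, q=28
fundamental: x₁=295, y₁=28  (since 87025 − 111·784 = 1)
k=2:  x_2 = 295·295+111·28·28 = 174049,  y_2 = 295·28+28·295 = 16520
k=3:  x_3 = 295·174049+111·28·16520 = 102688615,  y_3 = 295·16520+28·174049 = 9746772
k=4:  x_4 = 295·102688615+111·28·9746772 = 60586108801,  y_4 = 295·9746772+28·102688615 = 5750578960

295 28
174049 16520
102688615 9746772
60586108801 5750578960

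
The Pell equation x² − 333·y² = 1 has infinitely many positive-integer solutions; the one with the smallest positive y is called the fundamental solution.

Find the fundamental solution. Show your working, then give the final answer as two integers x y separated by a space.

√333 → a₀=18, period (4,36); ℓ=2 even so k=1
i=0: a=18 ⇒ p=18, q=1
i=1: a=4 ⇒ p=73, q=4
fundamental: x₁=73, y₁=4  (since 5329 − 333·16 = 1)

73 4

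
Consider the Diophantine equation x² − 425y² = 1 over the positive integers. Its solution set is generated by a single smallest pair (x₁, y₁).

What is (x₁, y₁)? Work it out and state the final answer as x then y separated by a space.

√425 → a₀=20, period (1,1,1,1,1,1,40); ℓ=7 odd so k=13
step 0: (20, 1)  from 20·(1,0) + (0,1)
step 1: (21, 1)  from 1·(20,1) + (1,0)
step 2: (41, 2)  from 1·(21,1) + (20,1)
…
step 4: (103, 5)  from 1·(62,3) + (41,2)
step 5: (165, 8)  from 1·(103,5) + (62,3)
step 6: (268, 13)  from 1·(165,8) + (103,5)
step 7: (10885, 528)  from 40·(268,13) + (165,8)
step 8: (11153, 541)  from 1·(10885,528) + (268,13)
…
step 10: (33191, 1610)  from 1·(22038,1069) + (11153,541)
…
step 12: (88420, 4289)  from 1·(55229,2679) + (33191,1610)
step 13: (143649, 6968)  from 1·(88420,4289) + (55229,2679)
→ (143649, 6968).  Check: 143649²=20635035201, 425·6968²=20635035200, difference 1.

143649 6968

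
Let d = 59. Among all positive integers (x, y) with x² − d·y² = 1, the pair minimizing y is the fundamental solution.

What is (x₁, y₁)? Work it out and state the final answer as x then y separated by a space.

√59 → a₀=7, period (1,2,7,2,1,14); ℓ=6 even so k=5
i=0: a=7 ⇒ p=7, q=1
i=1: a=1 ⇒ p=8, q=1
i=2: a=2 ⇒ p=23, q=3
i=3: a=7 ⇒ p=169, q=22
i=4: a=2 ⇒ p=361, q=47
i=5: a=1 ⇒ p=530, q=69
(x₁, y₁) = (530, 69);  530² − 59·69² = 1 ✓

530 69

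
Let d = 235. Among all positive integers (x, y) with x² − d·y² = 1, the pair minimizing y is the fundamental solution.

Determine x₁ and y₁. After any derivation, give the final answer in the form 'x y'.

46 3

√235 → a₀=15, period (3,30); ℓ=2 even so k=1
k=0  a_k=15  p_k/q_k = 15/1
k=1  a_k=3  p_k/q_k = 46/3
(x₁, y₁) = (46, 3);  46² − 235·3² = 1 ✓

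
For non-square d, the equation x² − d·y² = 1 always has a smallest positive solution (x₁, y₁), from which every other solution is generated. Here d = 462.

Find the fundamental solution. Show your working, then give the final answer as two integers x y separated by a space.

43 2

√462 = [21; 2,42, …], period ℓ=2 (even) → k=1
k=0  a_k=21  p_k/q_k = 21/1
k=1  a_k=2  p_k/q_k = 43/2
(x₁, y₁) = (43, 2);  43² − 462·2² = 1 ✓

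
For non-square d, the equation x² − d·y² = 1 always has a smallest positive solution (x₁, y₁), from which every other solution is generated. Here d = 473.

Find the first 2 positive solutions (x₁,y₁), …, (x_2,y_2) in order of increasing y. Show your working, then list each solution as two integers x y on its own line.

87 4
15137 696

√473 = [21; 1,2,1,42, …], period ℓ=4 (even) → k=3
a_0=21:  p_0=21·1+0=21,  q_0=21·0+1=1
…
a_2=2:  p_2=2·22+21=65,  q_2=2·1+1=3
a_3=1:  p_3=1·65+22=87,  q_3=1·3+1=4
(x₁, y₁) = (87, 4);  87² − 473·4² = 1 ✓
n=2: (87,4)∘(87,4) = (87·87+473·4·4, 87·4+4·87) = (15137,696)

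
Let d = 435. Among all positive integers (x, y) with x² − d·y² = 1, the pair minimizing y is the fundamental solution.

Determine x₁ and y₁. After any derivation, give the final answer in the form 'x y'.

[20; 1,5,1,40] for √435; ℓ=4 ⇒ convergent index 3
k=0  a_k=20  p_k/q_k = 20/1
k=1  a_k=1  p_k/q_k = 21/1
k=2  a_k=5  p_k/q_k = 125/6
k=3  a_k=1  p_k/q_k = 146/7
(x₁, y₁) = (146, 7);  146² − 435·7² = 1 ✓

146 7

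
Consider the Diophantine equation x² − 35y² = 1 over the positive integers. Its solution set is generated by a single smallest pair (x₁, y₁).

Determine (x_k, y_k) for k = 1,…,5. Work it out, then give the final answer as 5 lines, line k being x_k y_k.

6 1
71 12
846 143
10081 1704
120126 20305

√35 → a₀=5, period (1,10); ℓ=2 even so k=1
k=0  a_k=5  p_k/q_k = 5/1
k=1  a_k=1  p_k/q_k = 6/1
→ (6, 1).  Check: 6²=36, 35·1²=35, difference 1.
k=2:  x_2 = 6·6+35·1·1 = 71,  y_2 = 6·1+1·6 = 12
k=3:  x_3 = 6·71+35·1·12 = 846,  y_3 = 6·12+1·71 = 143
k=4:  x_4 = 6·846+35·1·143 = 10081,  y_4 = 6·143+1·846 = 1704
k=5:  x_5 = 6·10081+35·1·1704 = 120126,  y_5 = 6·1704+1·10081 = 20305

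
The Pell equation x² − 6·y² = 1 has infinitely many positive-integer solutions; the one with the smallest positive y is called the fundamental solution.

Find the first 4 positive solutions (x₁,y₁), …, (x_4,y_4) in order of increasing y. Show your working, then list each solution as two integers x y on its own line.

√6 → a₀=2, period (2,4); ℓ=2 even so k=1
step 0: (2, 1)  from 2·(1,0) + (0,1)
step 1: (5, 2)  from 2·(2,1) + (1,0)
→ (5, 2).  Check: 5²=25, 6·2²=24, difference 1.
k=2:  x_2 = 5·5+6·2·2 = 49,  y_2 = 5·2+2·5 = 20
k=3:  x_3 = 5·49+6·2·20 = 485,  y_3 = 5·20+2·49 = 198
k=4:  x_4 = 5·485+6·2·198 = 4801,  y_4 = 5·198+2·485 = 1960

5 2
49 20
485 198
4801 1960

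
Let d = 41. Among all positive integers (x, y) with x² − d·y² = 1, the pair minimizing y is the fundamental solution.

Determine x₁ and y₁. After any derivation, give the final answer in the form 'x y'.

d=41: √d = [6; 2,2,12] (ℓ=3, odd), read p_5/q_5
a_0=6:  p_0=6·1+0=6,  q_0=6·0+1=1
a_1=2:  p_1=2·6+1=13,  q_1=2·1+0=2
a_2=2:  p_2=2·13+6=32,  q_2=2·2+1=5
…
a_4=2:  p_4=2·397+32=826,  q_4=2·62+5=129
a_5=2:  p_5=2·826+397=2049,  q_5=2·129+62=320
(x₁, y₁) = (2049, 320);  2049² − 41·320² = 1 ✓

2049 320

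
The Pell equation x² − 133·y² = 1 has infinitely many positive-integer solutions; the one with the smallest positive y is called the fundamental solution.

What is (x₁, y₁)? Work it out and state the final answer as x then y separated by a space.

2588599 224460

[11; 1,1,7,5,1,…,1,1,22] for √133; ℓ=16 ⇒ convergent index 15
i=0: a=11 ⇒ p=11, q=1
i=1: a=1 ⇒ p=12, q=1
i=2: a=1 ⇒ p=23, q=2
…
i=4: a=5 ⇒ p=888, q=77
i=5: a=1 ⇒ p=1061, q=92
i=6: a=1 ⇒ p=1949, q=169
…
i=9: a=1 ⇒ p=10979, q=952
i=10: a=1 ⇒ p=18948, q=1643
…
i=14: a=1 ⇒ p=1378591, q=119539
i=15: a=1 ⇒ p=2588599, q=224460
→ (2588599, 224460).  Check: 2588599²=6700844782801, 133·224460²=6700844782800, difference 1.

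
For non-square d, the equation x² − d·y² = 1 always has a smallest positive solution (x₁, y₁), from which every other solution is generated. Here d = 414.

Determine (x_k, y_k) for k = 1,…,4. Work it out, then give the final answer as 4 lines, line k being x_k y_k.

√414 → a₀=20, period (2,1,7,2,7,1,2,40); ℓ=8 even so k=7
step 0: (20, 1)  from 20·(1,0) + (0,1)
step 1: (41, 2)  from 2·(20,1) + (1,0)
…
step 3: (468, 23)  from 7·(61,3) + (41,2)
step 4: (997, 49)  from 2·(468,23) + (61,3)
step 5: (7447, 366)  from 7·(997,49) + (468,23)
step 6: (8444, 415)  from 1·(7447,366) + (997,49)
step 7: (24335, 1196)  from 2·(8444,415) + (7447,366)
fundamental: x₁=24335, y₁=1196  (since 592192225 − 414·1430416 = 1)
(24335+1196√414)^2 = 1184384449 + 58209320√414
(24335+1196√414)^3 = 57643991108495 + 2833047603204√414
(24335+1196√414)^4 = 2805533046066067201 + 137884426789729360√414

24335 1196
1184384449 58209320
57643991108495 2833047603204
2805533046066067201 137884426789729360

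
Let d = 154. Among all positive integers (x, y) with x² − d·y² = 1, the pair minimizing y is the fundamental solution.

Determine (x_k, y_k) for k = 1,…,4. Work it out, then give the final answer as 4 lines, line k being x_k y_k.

[12; 2,2,3,1,2,1,3,2,2,24] for √154; ℓ=10 ⇒ convergent index 9
i=0: a=12 ⇒ p=12, q=1
…
i=2: a=2 ⇒ p=62, q=5
i=3: a=3 ⇒ p=211, q=17
i=4: a=1 ⇒ p=273, q=22
i=5: a=2 ⇒ p=757, q=61
i=6: a=1 ⇒ p=1030, q=83
…
i=8: a=2 ⇒ p=8724, q=703
i=9: a=2 ⇒ p=21295, q=1716
→ (21295, 1716).  Check: 21295²=453477025, 154·1716²=453477024, difference 1.
k=2:  x_2 = 21295·21295+154·1716·1716 = 906954049,  y_2 = 21295·1716+1716·21295 = 73084440
k=3:  x_3 = 21295·906954049+154·1716·73084440 = 38627172925615,  y_3 = 21295·73084440+1716·906954049 = 3112666297884
k=4:  x_4 = 21295·38627172925615+154·1716·3112666297884 = 1645131293994988801,  y_4 = 21295·3112666297884+1716·38627172925615 = 132568457553795120

21295 1716
906954049 73084440
38627172925615 3112666297884
1645131293994988801 132568457553795120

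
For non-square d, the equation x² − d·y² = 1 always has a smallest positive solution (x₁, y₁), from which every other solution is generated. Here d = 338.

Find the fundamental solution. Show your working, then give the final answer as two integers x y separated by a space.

114243 6214

√338 = [18; 2,1,1,2,36, …], period ℓ=5 (odd) → k=9
k=0  a_k=18  p_k/q_k = 18/1
k=1  a_k=2  p_k/q_k = 37/2
k=2  a_k=1  p_k/q_k = 55/3
…
k=8  a_k=1  p_k/q_k = 43958/2391
k=9  a_k=2  p_k/q_k = 114243/6214
fundamental: x₁=114243, y₁=6214  (since 13051463049 − 338·38613796 = 1)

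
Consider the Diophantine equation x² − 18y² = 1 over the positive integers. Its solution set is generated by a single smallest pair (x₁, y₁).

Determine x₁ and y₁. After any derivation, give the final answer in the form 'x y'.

17 4

√18 = [4; 4,8, …], period ℓ=2 (even) → k=1
step 0: (4, 1)  from 4·(1,0) + (0,1)
step 1: (17, 4)  from 4·(4,1) + (1,0)
(x₁, y₁) = (17, 4);  17² − 18·4² = 1 ✓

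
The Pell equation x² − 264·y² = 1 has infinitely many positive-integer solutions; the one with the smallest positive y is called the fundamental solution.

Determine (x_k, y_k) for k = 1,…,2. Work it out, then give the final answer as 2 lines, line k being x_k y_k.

65 4
8449 520

√264 → a₀=16, period (4,32); ℓ=2 even so k=1
step 0: (16, 1)  from 16·(1,0) + (0,1)
step 1: (65, 4)  from 4·(16,1) + (1,0)
fundamental: x₁=65, y₁=4  (since 4225 − 264·16 = 1)
(x_2, y_2) = (65·65 + 264·4·4, 65·4 + 4·65) = (8449, 520)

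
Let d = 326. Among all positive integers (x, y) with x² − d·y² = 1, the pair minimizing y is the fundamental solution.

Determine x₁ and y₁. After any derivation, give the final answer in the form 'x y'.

√326 → a₀=18, period (18,36); ℓ=2 even so k=1
k=0  a_k=18  p_k/q_k = 18/1
k=1  a_k=18  p_k/q_k = 325/18
fundamental: x₁=325, y₁=18  (since 105625 − 326·324 = 1)

325 18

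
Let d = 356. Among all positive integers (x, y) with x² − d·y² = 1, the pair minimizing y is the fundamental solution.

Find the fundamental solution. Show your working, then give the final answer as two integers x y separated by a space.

d=356: √d = [18; 1,6,1,1,2,…,6,1,36] (ℓ=14, even), read p_13/q_13
step 0: (18, 1)  from 18·(1,0) + (0,1)
step 1: (19, 1)  from 1·(18,1) + (1,0)
…
step 3: (151, 8)  from 1·(132,7) + (19,1)
step 4: (283, 15)  from 1·(151,8) + (132,7)
step 5: (717, 38)  from 2·(283,15) + (151,8)
step 6: (1000, 53)  from 1·(717,38) + (283,15)
…
step 9: (28151, 1492)  from 2·(9717,515) + (8717,462)
step 10: (37868, 2007)  from 1·(28151,1492) + (9717,515)
step 11: (66019, 3499)  from 1·(37868,2007) + (28151,1492)
step 12: (433982, 23001)  from 6·(66019,3499) + (37868,2007)
step 13: (500001, 26500)  from 1·(433982,23001) + (66019,3499)
fundamental: x₁=500001, y₁=26500  (since 250001000001 − 356·702250000 = 1)

500001 26500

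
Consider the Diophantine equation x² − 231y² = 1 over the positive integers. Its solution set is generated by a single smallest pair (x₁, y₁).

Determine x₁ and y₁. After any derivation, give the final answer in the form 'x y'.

[15; 5,30] for √231; ℓ=2 ⇒ convergent index 1
step 0: (15, 1)  from 15·(1,0) + (0,1)
step 1: (76, 5)  from 5·(15,1) + (1,0)
→ (76, 5).  Check: 76²=5776, 231·5²=5775, difference 1.

76 5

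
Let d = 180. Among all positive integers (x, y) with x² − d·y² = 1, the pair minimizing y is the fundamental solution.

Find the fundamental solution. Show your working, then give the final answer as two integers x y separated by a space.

[13; 2,2,2,26] for √180; ℓ=4 ⇒ convergent index 3
k=0  a_k=13  p_k/q_k = 13/1
k=1  a_k=2  p_k/q_k = 27/2
k=2  a_k=2  p_k/q_k = 67/5
k=3  a_k=2  p_k/q_k = 161/12
→ (161, 12).  Check: 161²=25921, 180·12²=25920, difference 1.

161 12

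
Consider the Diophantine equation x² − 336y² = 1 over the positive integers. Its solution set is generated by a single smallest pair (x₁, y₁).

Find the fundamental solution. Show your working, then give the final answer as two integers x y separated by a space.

√336 = [18; 3,36, …], period ℓ=2 (even) → k=1
a_0=18:  p_0=18·1+0=18,  q_0=18·0+1=1
a_1=3:  p_1=3·18+1=55,  q_1=3·1+0=3
fundamental: x₁=55, y₁=3  (since 3025 − 336·9 = 1)

55 3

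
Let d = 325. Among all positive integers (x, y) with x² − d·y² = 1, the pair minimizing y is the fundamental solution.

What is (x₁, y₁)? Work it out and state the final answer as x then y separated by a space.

649 36

[18; 36] for √325; ℓ=1 ⇒ convergent index 1
step 0: (18, 1)  from 18·(1,0) + (0,1)
step 1: (649, 36)  from 36·(18,1) + (1,0)
fundamental: x₁=649, y₁=36  (since 421201 − 325·1296 = 1)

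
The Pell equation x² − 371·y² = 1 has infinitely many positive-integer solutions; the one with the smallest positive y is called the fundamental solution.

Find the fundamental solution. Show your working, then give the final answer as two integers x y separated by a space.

1695 88

√371 → a₀=19, period (3,1,4,1,3,38); ℓ=6 even so k=5
i=0: a=19 ⇒ p=19, q=1
…
i=4: a=1 ⇒ p=443, q=23
i=5: a=3 ⇒ p=1695, q=88
fundamental: x₁=1695, y₁=88  (since 2873025 − 371·7744 = 1)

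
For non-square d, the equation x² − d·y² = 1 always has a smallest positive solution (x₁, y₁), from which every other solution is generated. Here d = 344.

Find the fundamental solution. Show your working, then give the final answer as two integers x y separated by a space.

√344 = [18; 1,1,4,1,3,1,4,1,1,36, …], period ℓ=10 (even) → k=9
i=0: a=18 ⇒ p=18, q=1
…
i=2: a=1 ⇒ p=37, q=2
i=3: a=4 ⇒ p=167, q=9
i=4: a=1 ⇒ p=204, q=11
…
i=6: a=1 ⇒ p=983, q=53
i=7: a=4 ⇒ p=4711, q=254
i=8: a=1 ⇒ p=5694, q=307
i=9: a=1 ⇒ p=10405, q=561
fundamental: x₁=10405, y₁=561  (since 108264025 − 344·314721 = 1)

10405 561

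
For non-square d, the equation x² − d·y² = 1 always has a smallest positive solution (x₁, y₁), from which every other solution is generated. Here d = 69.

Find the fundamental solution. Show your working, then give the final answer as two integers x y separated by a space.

d=69: √d = [8; 3,3,1,4,1,3,3,16] (ℓ=8, even), read p_7/q_7
step 0: (8, 1)  from 8·(1,0) + (0,1)
step 1: (25, 3)  from 3·(8,1) + (1,0)
step 2: (83, 10)  from 3·(25,3) + (8,1)
step 3: (108, 13)  from 1·(83,10) + (25,3)
step 4: (515, 62)  from 4·(108,13) + (83,10)
step 5: (623, 75)  from 1·(515,62) + (108,13)
step 6: (2384, 287)  from 3·(623,75) + (515,62)
step 7: (7775, 936)  from 3·(2384,287) + (623,75)
(x₁, y₁) = (7775, 936);  7775² − 69·936² = 1 ✓

7775 936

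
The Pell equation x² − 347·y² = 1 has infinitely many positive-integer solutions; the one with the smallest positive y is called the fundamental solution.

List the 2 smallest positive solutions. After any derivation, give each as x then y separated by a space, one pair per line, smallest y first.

641602 34443
823306252807 44197395372

√347 → a₀=18, period (1,1,1,2,4,…,1,1,36); ℓ=14 even so k=13
step 0: (18, 1)  from 18·(1,0) + (0,1)
…
step 7: (14269, 766)  from 17·(801,43) + (652,35)
…
step 11: (238717, 12815)  from 1·(164168,8813) + (74549,4002)
step 12: (402885, 21628)  from 1·(238717,12815) + (164168,8813)
step 13: (641602, 34443)  from 1·(402885,21628) + (238717,12815)
(x₁, y₁) = (641602, 34443);  641602² − 347·34443² = 1 ✓
n=2: (641602,34443)∘(641602,34443) = (641602·641602+347·34443·34443, 641602·34443+34443·641602) = (823306252807,44197395372)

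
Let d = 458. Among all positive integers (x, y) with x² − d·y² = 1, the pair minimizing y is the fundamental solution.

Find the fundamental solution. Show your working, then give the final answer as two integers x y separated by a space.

√458 → a₀=21, period (2,2,42); ℓ=3 odd so k=5
i=0: a=21 ⇒ p=21, q=1
i=1: a=2 ⇒ p=43, q=2
i=2: a=2 ⇒ p=107, q=5
i=3: a=42 ⇒ p=4537, q=212
i=4: a=2 ⇒ p=9181, q=429
i=5: a=2 ⇒ p=22899, q=1070
fundamental: x₁=22899, y₁=1070  (since 524364201 − 458·1144900 = 1)

22899 1070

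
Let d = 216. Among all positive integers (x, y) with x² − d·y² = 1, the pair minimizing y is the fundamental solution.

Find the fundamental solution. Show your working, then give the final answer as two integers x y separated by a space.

[14; 1,2,3,2,1,28] for √216; ℓ=6 ⇒ convergent index 5
step 0: (14, 1)  from 14·(1,0) + (0,1)
step 1: (15, 1)  from 1·(14,1) + (1,0)
step 2: (44, 3)  from 2·(15,1) + (14,1)
step 3: (147, 10)  from 3·(44,3) + (15,1)
step 4: (338, 23)  from 2·(147,10) + (44,3)
step 5: (485, 33)  from 1·(338,23) + (147,10)
(x₁, y₁) = (485, 33);  485² − 216·33² = 1 ✓

485 33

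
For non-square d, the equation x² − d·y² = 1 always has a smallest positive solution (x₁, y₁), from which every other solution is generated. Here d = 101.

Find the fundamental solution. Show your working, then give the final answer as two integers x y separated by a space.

√101 = [10; 20, …], period ℓ=1 (odd) → k=1
a_0=10:  p_0=10·1+0=10,  q_0=10·0+1=1
a_1=20:  p_1=20·10+1=201,  q_1=20·1+0=20
(x₁, y₁) = (201, 20);  201² − 101·20² = 1 ✓

201 20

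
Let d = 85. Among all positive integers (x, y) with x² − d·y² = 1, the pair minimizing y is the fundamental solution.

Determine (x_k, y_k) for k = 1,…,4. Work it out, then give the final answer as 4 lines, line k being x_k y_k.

285769 30996
163327842721 17715391848
93348068572789129 10125019625991228
53351968415791425367681 5786833466982059076816

d=85: √d = [9; 4,1,1,4,18] (ℓ=5, odd), read p_9/q_9
step 0: (9, 1)  from 9·(1,0) + (0,1)
…
step 4: (378, 41)  from 4·(83,9) + (46,5)
…
step 7: (34813, 3776)  from 1·(27926,3029) + (6887,747)
step 8: (62739, 6805)  from 1·(34813,3776) + (27926,3029)
step 9: (285769, 30996)  from 4·(62739,6805) + (34813,3776)
fundamental: x₁=285769, y₁=30996  (since 81663921361 − 85·960752016 = 1)
n=2: (285769,30996)∘(285769,30996) = (285769·285769+85·30996·30996, 285769·30996+30996·285769) = (163327842721,17715391848)
n=3: (163327842721,17715391848)∘(285769,30996) = (285769·163327842721+85·30996·17715391848, 285769·17715391848+30996·163327842721) = (93348068572789129,10125019625991228)
n=4: (93348068572789129,10125019625991228)∘(285769,30996) = (285769·93348068572789129+85·30996·10125019625991228, 285769·10125019625991228+30996·93348068572789129) = (53351968415791425367681,5786833466982059076816)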